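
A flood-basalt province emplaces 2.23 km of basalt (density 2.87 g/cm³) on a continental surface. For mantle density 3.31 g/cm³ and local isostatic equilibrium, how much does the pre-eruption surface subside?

Subaerial loading: s = t ρ_load / ρ_m.
s = 2.23 km × 2.87/3.31 = 1.93 km.

1.93 km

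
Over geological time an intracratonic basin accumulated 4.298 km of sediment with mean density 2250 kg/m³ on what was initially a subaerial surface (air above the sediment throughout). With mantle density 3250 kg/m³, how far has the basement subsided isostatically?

2.98 km

Subaerial load: s = t ρ_sed / ρ_m = 4.298 km × 2250/3250 = 2.98 km.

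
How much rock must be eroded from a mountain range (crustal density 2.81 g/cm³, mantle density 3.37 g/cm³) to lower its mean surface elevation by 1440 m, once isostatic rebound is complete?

8670 m

Net drop Δ = e − u = e − e ρ_c/ρ_m = e (ρ_m − ρ_c)/ρ_m.
e = Δ ρ_m/(ρ_m − ρ_c) = 1440 m × 3.37/0.56 = 8670 m.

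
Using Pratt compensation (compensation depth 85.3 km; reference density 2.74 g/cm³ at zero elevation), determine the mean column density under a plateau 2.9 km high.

Pratt balance: ρ_ref D = ρ (D + h).
ρ = ρ_ref D/(D + h) = 2.74 × 85.3 km/(85.3 km + 2.9 km) = 2.65 g/cm³.

2.65 g/cm³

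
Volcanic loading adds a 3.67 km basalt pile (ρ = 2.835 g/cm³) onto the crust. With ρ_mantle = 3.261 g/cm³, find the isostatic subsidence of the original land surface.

3.19 km

Subaerial loading: s = t ρ_load / ρ_m.
s = 3.67 km × 2.835/3.261 = 3.19 km.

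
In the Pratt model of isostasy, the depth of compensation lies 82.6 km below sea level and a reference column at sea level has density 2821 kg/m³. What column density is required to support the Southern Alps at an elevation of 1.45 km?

Pratt balance: ρ_ref D = ρ (D + h).
ρ = ρ_ref D/(D + h) = 2821 × 82.6 km/(82.6 km + 1.45 km) = 2770 kg/m³.

2770 kg/m³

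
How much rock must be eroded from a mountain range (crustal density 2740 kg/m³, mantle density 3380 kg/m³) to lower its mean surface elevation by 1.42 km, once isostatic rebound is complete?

7.5 km

Net drop Δ = e − u = e − e ρ_c/ρ_m = e (ρ_m − ρ_c)/ρ_m.
e = Δ ρ_m/(ρ_m − ρ_c) = 1.42 km × 3380/640 = 7.5 km.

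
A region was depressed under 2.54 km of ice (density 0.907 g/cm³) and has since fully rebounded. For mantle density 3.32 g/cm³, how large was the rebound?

Removing the load lets mantle flow back in; uplift u satisfies ρ_ice t = ρ_m u.
u = t ρ_ice/ρ_m = 2.54 km × 0.907/3.32 = 0.694 km.

0.694 km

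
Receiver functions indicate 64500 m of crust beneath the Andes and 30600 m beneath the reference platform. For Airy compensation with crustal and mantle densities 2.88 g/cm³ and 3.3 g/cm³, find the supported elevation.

Excess crust Δ = 64500 m − 30600 m = 33900 m, split between elevation h and root r with h + r = Δ.
Airy balance ρ_c h = (ρ_m − ρ_c) r gives r = h ρ_c/(ρ_m − ρ_c), so h (1 + ρ_c/(ρ_m − ρ_c)) = Δ, i.e. h = Δ (ρ_m − ρ_c)/ρ_m.
h = 33900 m × 0.42/3.3 = 4310 m.

4310 m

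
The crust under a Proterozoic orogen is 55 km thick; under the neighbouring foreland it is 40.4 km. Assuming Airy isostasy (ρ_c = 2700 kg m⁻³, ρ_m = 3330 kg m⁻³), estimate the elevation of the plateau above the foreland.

Excess crust Δ = 55 km − 40.4 km = 14.6 km, split between elevation h and root r with h + r = Δ.
Airy balance ρ_c h = (ρ_m − ρ_c) r gives r = h ρ_c/(ρ_m − ρ_c), so h (1 + ρ_c/(ρ_m − ρ_c)) = Δ, i.e. h = Δ (ρ_m − ρ_c)/ρ_m.
h = 14.6 km × 630/3330 = 2.76 km.

2.76 km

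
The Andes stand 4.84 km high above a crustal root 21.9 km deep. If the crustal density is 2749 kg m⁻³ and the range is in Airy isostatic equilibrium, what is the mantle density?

Airy balance: ρ_c h = (ρ_m − ρ_c) r → ρ_m = ρ_c (1 + h/r).
ρ_m = 2749 × (1 + 4.84 km/21.9 km) = 3360 kg m⁻³.

3360 kg m⁻³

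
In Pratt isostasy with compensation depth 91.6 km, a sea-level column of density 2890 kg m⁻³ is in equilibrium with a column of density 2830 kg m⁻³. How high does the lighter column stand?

ρ_ref D = ρ (D + h) → h = D (ρ_ref − ρ)/ρ.
h = 91.6 km × (2890 − 2830)/2830 = 1.94 km.

1.94 km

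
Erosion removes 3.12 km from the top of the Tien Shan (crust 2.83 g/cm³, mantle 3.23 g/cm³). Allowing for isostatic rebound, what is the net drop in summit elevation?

0.386 km

Rebound u = e ρ_c/ρ_m = 3.12 km × 2.83/3.23 = 2.734 km.
Net surface drop = e − u = 3.12 km − 2.734 km = e (ρ_m − ρ_c)/ρ_m = 0.386 km.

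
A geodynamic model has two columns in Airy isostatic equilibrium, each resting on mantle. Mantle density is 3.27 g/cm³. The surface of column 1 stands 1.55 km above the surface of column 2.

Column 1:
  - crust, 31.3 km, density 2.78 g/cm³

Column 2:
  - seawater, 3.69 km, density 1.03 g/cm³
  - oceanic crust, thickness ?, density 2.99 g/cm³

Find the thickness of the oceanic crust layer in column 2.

Take the compensation level at the base of the deeper column (depth z_c below the surface of column 1) and equate Σ ρ_i t_i down to z_c; mantle fills any gap and the z_c terms cancel.
Column 1: 31.3×2.78 + (z_c − 31.3)×3.27
Column 2: 1.55×0 + 3.69×1.03 + x×2.99 + (z_c − 1.55 − 3.69 − x)×3.27
The z_c×3.27 term appears on both sides and cancels. Collect the known terms of each column as K = Σ(ρt)_known − 3.27 × (depth of known layers): K_1 = 87.014 − 3.27×31.3 = −15.337; K_2 = 3.8007 − 3.27×(1.55 + 3.69) = −13.3341.
Balance: K_1 = K_2 − x×(3.27 − 2.99), so x = (K_2 − K_1)/(3.27 − 2.99) = 2.0029/0.28 = 7.15 km.

7.15 km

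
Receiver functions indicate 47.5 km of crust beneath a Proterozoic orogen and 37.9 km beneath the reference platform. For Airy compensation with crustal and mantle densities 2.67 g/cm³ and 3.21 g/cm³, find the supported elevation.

1.61 km

Excess crust Δ = 47.5 km − 37.9 km = 9.6 km, split between elevation h and root r with h + r = Δ.
Airy balance ρ_c h = (ρ_m − ρ_c) r gives r = h ρ_c/(ρ_m − ρ_c), so h (1 + ρ_c/(ρ_m − ρ_c)) = Δ, i.e. h = Δ (ρ_m − ρ_c)/ρ_m.
h = 9.6 km × 0.54/3.21 = 1.61 km.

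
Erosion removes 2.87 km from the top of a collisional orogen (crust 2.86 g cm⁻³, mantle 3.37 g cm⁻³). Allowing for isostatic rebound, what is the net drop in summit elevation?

0.434 km

Rebound u = e ρ_c/ρ_m = 2.87 km × 2.86/3.37 = 2.436 km.
Net surface drop = e − u = 2.87 km − 2.436 km = e (ρ_m − ρ_c)/ρ_m = 0.434 km.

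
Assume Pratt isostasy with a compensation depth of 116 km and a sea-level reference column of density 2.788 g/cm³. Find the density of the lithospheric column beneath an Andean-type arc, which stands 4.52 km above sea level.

Pratt balance: ρ_ref D = ρ (D + h).
ρ = ρ_ref D/(D + h) = 2.788 × 116 km/(116 km + 4.52 km) = 2.68 g/cm³.

2.68 g/cm³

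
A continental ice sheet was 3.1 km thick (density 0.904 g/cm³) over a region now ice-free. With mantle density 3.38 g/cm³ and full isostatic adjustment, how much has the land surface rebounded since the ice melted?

0.829 km

Removing the load lets mantle flow back in; uplift u satisfies ρ_ice t = ρ_m u.
u = t ρ_ice/ρ_m = 3.1 km × 0.904/3.38 = 0.829 km.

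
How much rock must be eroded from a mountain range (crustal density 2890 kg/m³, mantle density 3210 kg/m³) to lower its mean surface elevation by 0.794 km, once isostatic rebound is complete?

Net drop Δ = e − u = e − e ρ_c/ρ_m = e (ρ_m − ρ_c)/ρ_m.
e = Δ ρ_m/(ρ_m − ρ_c) = 0.794 km × 3210/320 = 7.96 km.

7.96 km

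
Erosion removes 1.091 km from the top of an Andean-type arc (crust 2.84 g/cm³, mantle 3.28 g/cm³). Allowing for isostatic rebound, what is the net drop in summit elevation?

0.146 km

Rebound u = e ρ_c/ρ_m = 1.091 km × 2.84/3.28 = 0.9446 km.
Net surface drop = e − u = 1.091 km − 0.9446 km = e (ρ_m − ρ_c)/ρ_m = 0.146 km.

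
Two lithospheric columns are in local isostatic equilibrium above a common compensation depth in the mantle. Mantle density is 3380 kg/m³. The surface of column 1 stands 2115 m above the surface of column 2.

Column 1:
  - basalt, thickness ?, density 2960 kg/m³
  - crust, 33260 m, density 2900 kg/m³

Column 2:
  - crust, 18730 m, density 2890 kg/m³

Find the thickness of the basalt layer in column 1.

861 m

Take the compensation level at the base of the deeper column (depth z_c below the surface of column 1) and equate Σ ρ_i t_i down to z_c; mantle fills any gap and the z_c terms cancel.
Column 1: x×2960 + 33260×2900 + (z_c − 33260 − x)×3380
Column 2: 2115×0 + 18730×2890 + (z_c − 2115 − 18730)×3380
The z_c×3380 term appears on both sides and cancels. Collect the known terms of each column as K = Σ(ρt)_known − 3380 × (depth of known layers): K_1 = 96454000 − 3380×33260 = −15964800; K_2 = 54129700 − 3380×(2115 + 18730) = −16326400.
Balance: K_1 − x×(3380 − 2960) = K_2, so x = (K_1 − K_2)/(3380 − 2960) = 361600/420 = 861 m.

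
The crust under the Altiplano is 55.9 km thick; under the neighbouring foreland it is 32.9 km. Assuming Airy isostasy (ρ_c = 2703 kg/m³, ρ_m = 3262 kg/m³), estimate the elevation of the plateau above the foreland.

Excess crust Δ = 55.9 km − 32.9 km = 23 km, split between elevation h and root r with h + r = Δ.
Airy balance ρ_c h = (ρ_m − ρ_c) r gives r = h ρ_c/(ρ_m − ρ_c), so h (1 + ρ_c/(ρ_m − ρ_c)) = Δ, i.e. h = Δ (ρ_m − ρ_c)/ρ_m.
h = 23 km × 559/3262 = 3.94 km.

3.94 km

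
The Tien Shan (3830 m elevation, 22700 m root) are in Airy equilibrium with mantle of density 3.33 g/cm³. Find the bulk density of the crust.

ρ_c h = (ρ_m − ρ_c) r → ρ_c (h + r) = ρ_m r → ρ_c = ρ_m r / (h + r).
ρ_c = 3.33 × 22700 m / (3830 m + 22700 m) = 2.85 g/cm³.

2.85 g/cm³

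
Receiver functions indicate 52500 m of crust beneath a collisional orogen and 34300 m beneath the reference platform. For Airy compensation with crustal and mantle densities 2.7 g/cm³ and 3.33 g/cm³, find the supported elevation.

3440 m

Excess crust Δ = 52500 m − 34300 m = 18200 m, split between elevation h and root r with h + r = Δ.
Airy balance ρ_c h = (ρ_m − ρ_c) r gives r = h ρ_c/(ρ_m − ρ_c), so h (1 + ρ_c/(ρ_m − ρ_c)) = Δ, i.e. h = Δ (ρ_m − ρ_c)/ρ_m.
h = 18200 m × 0.63/3.33 = 3440 m.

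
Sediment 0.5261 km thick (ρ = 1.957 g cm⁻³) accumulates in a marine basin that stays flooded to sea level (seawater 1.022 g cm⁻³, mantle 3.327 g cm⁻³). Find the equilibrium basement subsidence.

Submarine loading: the sediment displaces seawater, and the subsidence is in turn flooded, so s (ρ_m − ρ_w) = t (ρ_sed − ρ_w).
s = 0.5261 km × (1.957 − 1.022) / (3.327 − 1.022) = 0.213 km.

0.213 km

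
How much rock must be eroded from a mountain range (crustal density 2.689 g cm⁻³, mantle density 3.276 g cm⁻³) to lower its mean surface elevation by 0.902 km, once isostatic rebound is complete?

5.03 km

Net drop Δ = e − u = e − e ρ_c/ρ_m = e (ρ_m − ρ_c)/ρ_m.
e = Δ ρ_m/(ρ_m − ρ_c) = 0.902 km × 3.276/0.587 = 5.03 km.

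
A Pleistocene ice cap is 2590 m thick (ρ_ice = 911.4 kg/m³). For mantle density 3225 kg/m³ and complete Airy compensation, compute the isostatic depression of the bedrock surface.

Equating mass per unit area of the two columns: the ice load ρ_ice t is balanced by mantle displaced below, ρ_m s.
s = t ρ_ice / ρ_m = 2590 m × 911.4/3225 = 732 m.

732 m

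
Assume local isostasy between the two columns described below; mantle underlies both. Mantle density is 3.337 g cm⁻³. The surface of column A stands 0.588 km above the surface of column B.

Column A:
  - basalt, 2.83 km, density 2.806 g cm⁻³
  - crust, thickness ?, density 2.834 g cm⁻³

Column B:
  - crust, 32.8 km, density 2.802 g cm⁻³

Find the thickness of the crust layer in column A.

Take the compensation level at the base of the deeper column (depth z_c below the surface of column A) and equate Σ ρ_i t_i down to z_c; mantle fills any gap and the z_c terms cancel.
Column A: 2.83×2.806 + x×2.834 + (z_c − 2.83 − x)×3.337
Column B: 0.588×0 + 32.8×2.802 + (z_c − 0.588 − 32.8)×3.337
The z_c×3.337 term appears on both sides and cancels. Collect the known terms of each column as K = Σ(ρt)_known − 3.337 × (depth of known layers): K_A = 7.94098 − 3.337×2.83 = −1.50273; K_B = 91.9056 − 3.337×(0.588 + 32.8) = −19.510156.
Balance: K_A − x×(3.337 − 2.834) = K_B, so x = (K_A − K_B)/(3.337 − 2.834) = 18.0074/0.503 = 35.8 km.

35.8 km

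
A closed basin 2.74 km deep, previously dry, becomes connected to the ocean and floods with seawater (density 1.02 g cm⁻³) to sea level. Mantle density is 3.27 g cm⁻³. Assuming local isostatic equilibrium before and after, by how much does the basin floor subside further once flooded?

After flooding the water column is d + s deep. Its weight must equal the weight of mantle displaced by the extra subsidence s: (d + s) ρ_w = s ρ_m.
s = d ρ_w / (ρ_m − ρ_w) = 2.74 km × 1.02/(3.27 − 1.02) = 1.24 km.

1.24 km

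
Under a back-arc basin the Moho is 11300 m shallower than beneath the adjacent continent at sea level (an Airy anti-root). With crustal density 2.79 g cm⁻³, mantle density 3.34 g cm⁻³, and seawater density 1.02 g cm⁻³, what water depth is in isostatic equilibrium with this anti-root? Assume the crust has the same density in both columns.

3510 m

Replacing a thickness d of crust by seawater at the top must be balanced by replacing crust with mantle at the base: d (ρ_c − ρ_w) = a (ρ_m − ρ_c).
d = a (ρ_m − ρ_c)/(ρ_c − ρ_w) = 11300 m × 0.55/1.77 = 3510 m.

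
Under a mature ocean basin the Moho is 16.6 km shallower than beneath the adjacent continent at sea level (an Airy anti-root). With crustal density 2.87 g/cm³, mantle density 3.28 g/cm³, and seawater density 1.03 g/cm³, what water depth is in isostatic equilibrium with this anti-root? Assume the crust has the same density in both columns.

Replacing a thickness d of crust by seawater at the top must be balanced by replacing crust with mantle at the base: d (ρ_c − ρ_w) = a (ρ_m − ρ_c).
d = a (ρ_m − ρ_c)/(ρ_c − ρ_w) = 16.6 km × 0.41/1.84 = 3.7 km.

3.7 km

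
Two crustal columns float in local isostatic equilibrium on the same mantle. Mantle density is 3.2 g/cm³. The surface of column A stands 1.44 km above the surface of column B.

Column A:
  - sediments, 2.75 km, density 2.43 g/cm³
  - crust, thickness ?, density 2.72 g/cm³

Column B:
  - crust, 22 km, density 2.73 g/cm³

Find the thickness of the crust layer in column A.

26.7 km

Take the compensation level at the base of the deeper column (depth z_c below the surface of column A) and equate Σ ρ_i t_i down to z_c; mantle fills any gap and the z_c terms cancel.
Column A: 2.75×2.43 + x×2.72 + (z_c − 2.75 − x)×3.2
Column B: 1.44×0 + 22×2.73 + (z_c − 1.44 − 22)×3.2
The z_c×3.2 term appears on both sides and cancels. Collect the known terms of each column as K = Σ(ρt)_known − 3.2 × (depth of known layers): K_A = 6.6825 − 3.2×2.75 = −2.1175; K_B = 60.06 − 3.2×(1.44 + 22) = −14.948.
Balance: K_A − x×(3.2 − 2.72) = K_B, so x = (K_A − K_B)/(3.2 − 2.72) = 12.8305/0.48 = 26.7 km.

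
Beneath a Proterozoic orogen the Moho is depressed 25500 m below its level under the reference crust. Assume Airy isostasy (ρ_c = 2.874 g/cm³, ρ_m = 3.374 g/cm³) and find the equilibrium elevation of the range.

4440 m

Isostatic balance requires: ρ_c h = (ρ_m − ρ_c) r.
h = r (ρ_m − ρ_c) / ρ_c = 25500 m × (3.374 − 2.874) / 2.874 = 4440 m.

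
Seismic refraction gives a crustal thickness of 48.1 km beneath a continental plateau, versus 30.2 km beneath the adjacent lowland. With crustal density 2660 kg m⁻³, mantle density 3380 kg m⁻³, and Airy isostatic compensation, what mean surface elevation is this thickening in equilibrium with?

Excess crust Δ = 48.1 km − 30.2 km = 17.9 km, split between elevation h and root r with h + r = Δ.
Airy balance ρ_c h = (ρ_m − ρ_c) r gives r = h ρ_c/(ρ_m − ρ_c), so h (1 + ρ_c/(ρ_m − ρ_c)) = Δ, i.e. h = Δ (ρ_m − ρ_c)/ρ_m.
h = 17.9 km × 720/3380 = 3.81 km.

3.81 km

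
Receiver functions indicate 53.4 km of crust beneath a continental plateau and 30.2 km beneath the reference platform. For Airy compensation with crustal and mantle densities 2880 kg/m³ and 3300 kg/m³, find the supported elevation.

2.95 km

Excess crust Δ = 53.4 km − 30.2 km = 23.2 km, split between elevation h and root r with h + r = Δ.
Airy balance ρ_c h = (ρ_m − ρ_c) r gives r = h ρ_c/(ρ_m − ρ_c), so h (1 + ρ_c/(ρ_m − ρ_c)) = Δ, i.e. h = Δ (ρ_m − ρ_c)/ρ_m.
h = 23.2 km × 420/3300 = 2.95 km.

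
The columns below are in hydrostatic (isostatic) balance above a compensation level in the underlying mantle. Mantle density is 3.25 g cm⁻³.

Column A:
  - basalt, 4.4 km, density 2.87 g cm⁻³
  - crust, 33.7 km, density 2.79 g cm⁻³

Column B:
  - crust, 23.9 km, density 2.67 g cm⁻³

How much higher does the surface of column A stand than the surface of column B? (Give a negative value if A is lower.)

For any compensation level in the mantle, the mantle terms cancel and isostasy reduces to e = (Σt_A − Σt_B) − (Σ(ρt)_A − Σ(ρt)_B) / ρ_m.
Σt_A = 38.1 km; Σt_B = 23.9 km; Σ(ρt)_A = 106.651; Σ(ρt)_B = 63.813 (in km·g cm⁻³).
e = (38.1 − 23.9) − (106.651 − 63.813) / 3.25 = 1.02 km.

1.02 km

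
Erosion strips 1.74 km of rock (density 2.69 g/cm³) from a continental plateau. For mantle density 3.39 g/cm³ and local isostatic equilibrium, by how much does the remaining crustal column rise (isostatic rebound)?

Unloading: uplift u = e ρ_c/ρ_m = 1.74 km × 2.69/3.39 = 1.38 km.

1.38 km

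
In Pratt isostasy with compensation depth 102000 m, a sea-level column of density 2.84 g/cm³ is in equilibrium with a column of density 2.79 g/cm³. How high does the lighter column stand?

1830 m

ρ_ref D = ρ (D + h) → h = D (ρ_ref − ρ)/ρ.
h = 102000 m × (2.84 − 2.79)/2.79 = 1830 m.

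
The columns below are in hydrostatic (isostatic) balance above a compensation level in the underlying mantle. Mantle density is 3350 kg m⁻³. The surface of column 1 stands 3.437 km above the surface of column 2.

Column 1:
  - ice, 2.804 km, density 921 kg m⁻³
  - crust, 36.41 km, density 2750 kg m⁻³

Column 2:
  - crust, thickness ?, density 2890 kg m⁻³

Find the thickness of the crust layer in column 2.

Take the compensation level at the base of the deeper column (depth z_c below the surface of column 1) and equate Σ ρ_i t_i down to z_c; mantle fills any gap and the z_c terms cancel.
Column 1: 2.804×921 + 36.41×2750 + (z_c − 39.214)×3350
Column 2: 3.437×0 + x×2890 + (z_c − 3.437 − 0 − x)×3350
The z_c×3350 term appears on both sides and cancels. Collect the known terms of each column as K = Σ(ρt)_known − 3350 × (depth of known layers): K_1 = 102709.984 − 3350×39.214 = −28656.916; K_2 = 0 − 3350×(3.437 + 0) = −11513.95.
Balance: K_1 = K_2 − x×(3350 − 2890), so x = (K_2 − K_1)/(3350 − 2890) = 17143/460 = 37.3 km.

37.3 km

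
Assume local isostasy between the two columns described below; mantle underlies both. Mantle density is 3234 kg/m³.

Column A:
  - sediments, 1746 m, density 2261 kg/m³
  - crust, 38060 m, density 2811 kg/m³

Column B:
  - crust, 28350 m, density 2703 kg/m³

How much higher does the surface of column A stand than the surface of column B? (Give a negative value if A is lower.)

For any compensation level in the mantle, the mantle terms cancel and isostasy reduces to e = (Σt_A − Σt_B) − (Σ(ρt)_A − Σ(ρt)_B) / ρ_m.
Σt_A = 39806 m; Σt_B = 28350 m; Σ(ρt)_A = 110934366; Σ(ρt)_B = 76630050 (in m·kg/m³).
e = (39806 − 28350) − (110934366 − 76630050) / 3234 = 849 m.

849 m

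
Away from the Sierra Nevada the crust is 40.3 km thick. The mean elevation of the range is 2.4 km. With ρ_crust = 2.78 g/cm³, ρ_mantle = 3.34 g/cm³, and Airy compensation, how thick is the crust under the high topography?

54.6 km

Root depth r = h ρ_c / (ρ_m − ρ_c) = 2.4 km × 2.78 / 0.56 = 11.91 km.
Total thickness = T + h + r = 40.3 km + 2.4 km + 11.91 km = 54.6 km.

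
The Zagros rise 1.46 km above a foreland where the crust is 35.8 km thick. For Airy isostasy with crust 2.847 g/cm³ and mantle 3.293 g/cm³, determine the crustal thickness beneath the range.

46.6 km

Root depth r = h ρ_c / (ρ_m − ρ_c) = 1.46 km × 2.847 / 0.446 = 9.32 km.
Total thickness = T + h + r = 35.8 km + 1.46 km + 9.32 km = 46.6 km.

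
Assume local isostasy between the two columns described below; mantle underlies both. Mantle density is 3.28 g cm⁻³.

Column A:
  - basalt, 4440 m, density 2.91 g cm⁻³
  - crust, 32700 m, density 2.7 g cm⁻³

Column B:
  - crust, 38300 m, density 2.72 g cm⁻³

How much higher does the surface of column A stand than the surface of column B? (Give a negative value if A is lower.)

For any compensation level in the mantle, the mantle terms cancel and isostasy reduces to e = (Σt_A − Σt_B) − (Σ(ρt)_A − Σ(ρt)_B) / ρ_m.
Σt_A = 37140 m; Σt_B = 38300 m; Σ(ρt)_A = 101210.4; Σ(ρt)_B = 104176 (in m·g cm⁻³).
e = (37140 − 38300) − (101210.4 − 104176) / 3.28 = −256 m.

−256 m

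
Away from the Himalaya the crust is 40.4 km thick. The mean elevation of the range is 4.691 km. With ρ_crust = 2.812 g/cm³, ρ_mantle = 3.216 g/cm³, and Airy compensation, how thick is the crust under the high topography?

77.7 km

Root depth r = h ρ_c / (ρ_m − ρ_c) = 4.691 km × 2.812 / 0.404 = 32.65 km.
Total thickness = T + h + r = 40.4 km + 4.691 km + 32.65 km = 77.7 km.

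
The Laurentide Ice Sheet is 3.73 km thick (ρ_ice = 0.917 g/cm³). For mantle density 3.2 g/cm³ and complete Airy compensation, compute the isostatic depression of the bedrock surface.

1.07 km

In Airy isostatic equilibrium: the ice load ρ_ice t is balanced by mantle displaced below, ρ_m s.
s = t ρ_ice / ρ_m = 3.73 km × 0.917/3.2 = 1.07 km.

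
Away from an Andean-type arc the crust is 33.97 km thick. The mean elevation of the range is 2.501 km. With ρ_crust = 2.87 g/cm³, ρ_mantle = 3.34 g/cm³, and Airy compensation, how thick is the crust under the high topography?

51.7 km

Root depth r = h ρ_c / (ρ_m − ρ_c) = 2.501 km × 2.87 / 0.47 = 15.27 km.
Total thickness = T + h + r = 33.97 km + 2.501 km + 15.27 km = 51.7 km.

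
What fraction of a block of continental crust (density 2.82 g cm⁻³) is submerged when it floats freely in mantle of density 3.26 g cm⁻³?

Submerged fraction = ρ_obj/ρ_fluid = 2.82/3.26 = 86.5%.

86.5%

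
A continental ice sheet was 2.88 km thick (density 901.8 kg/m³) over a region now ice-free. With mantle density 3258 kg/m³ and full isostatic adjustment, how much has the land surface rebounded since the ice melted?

Removing the load lets mantle flow back in; uplift u satisfies ρ_ice t = ρ_m u.
u = t ρ_ice/ρ_m = 2.88 km × 901.8/3258 = 0.797 km.

0.797 km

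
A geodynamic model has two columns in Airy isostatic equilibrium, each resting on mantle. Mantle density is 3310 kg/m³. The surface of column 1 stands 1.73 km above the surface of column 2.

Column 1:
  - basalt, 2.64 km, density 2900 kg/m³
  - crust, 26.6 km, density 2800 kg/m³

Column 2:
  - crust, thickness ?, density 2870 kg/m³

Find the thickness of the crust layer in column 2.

20.3 km

Take the compensation level at the base of the deeper column (depth z_c below the surface of column 1) and equate Σ ρ_i t_i down to z_c; mantle fills any gap and the z_c terms cancel.
Column 1: 2.64×2900 + 26.6×2800 + (z_c − 29.24)×3310
Column 2: 1.73×0 + x×2870 + (z_c − 1.73 − 0 − x)×3310
The z_c×3310 term appears on both sides and cancels. Collect the known terms of each column as K = Σ(ρt)_known − 3310 × (depth of known layers): K_1 = 82136 − 3310×29.24 = −14648.4; K_2 = 0 − 3310×(1.73 + 0) = −5726.3.
Balance: K_1 = K_2 − x×(3310 − 2870), so x = (K_2 − K_1)/(3310 − 2870) = 8922.1/440 = 20.3 km.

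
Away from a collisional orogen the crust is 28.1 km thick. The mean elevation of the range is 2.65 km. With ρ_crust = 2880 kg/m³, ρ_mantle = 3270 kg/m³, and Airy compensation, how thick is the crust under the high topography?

50.3 km

Root depth r = h ρ_c / (ρ_m − ρ_c) = 2.65 km × 2880 / 390 = 19.57 km.
Total thickness = T + h + r = 28.1 km + 2.65 km + 19.57 km = 50.3 km.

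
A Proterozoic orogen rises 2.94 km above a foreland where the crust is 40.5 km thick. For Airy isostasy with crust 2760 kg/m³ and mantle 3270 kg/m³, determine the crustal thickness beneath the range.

59.4 km

Root depth r = h ρ_c / (ρ_m − ρ_c) = 2.94 km × 2760 / 510 = 15.91 km.
Total thickness = T + h + r = 40.5 km + 2.94 km + 15.91 km = 59.4 km.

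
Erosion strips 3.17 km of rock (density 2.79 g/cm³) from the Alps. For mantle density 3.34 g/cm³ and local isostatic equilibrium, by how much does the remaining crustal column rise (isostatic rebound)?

2.65 km

Unloading: uplift u = e ρ_c/ρ_m = 3.17 km × 2.79/3.34 = 2.65 km.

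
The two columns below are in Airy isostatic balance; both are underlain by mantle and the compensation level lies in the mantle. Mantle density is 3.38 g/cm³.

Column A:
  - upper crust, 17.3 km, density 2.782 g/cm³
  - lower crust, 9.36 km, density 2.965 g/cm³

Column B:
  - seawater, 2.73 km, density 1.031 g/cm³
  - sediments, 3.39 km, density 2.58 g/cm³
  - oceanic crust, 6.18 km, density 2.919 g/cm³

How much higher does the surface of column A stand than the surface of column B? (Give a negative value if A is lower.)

0.667 km

For any compensation level in the mantle, the mantle terms cancel and isostasy reduces to e = (Σt_A − Σt_B) − (Σ(ρt)_A − Σ(ρt)_B) / ρ_m.
Σt_A = 26.66 km; Σt_B = 12.3 km; Σ(ρt)_A = 75.881; Σ(ρt)_B = 29.60025 (in km·g/cm³).
e = (26.66 − 12.3) − (75.881 − 29.60025) / 3.38 = 0.667 km.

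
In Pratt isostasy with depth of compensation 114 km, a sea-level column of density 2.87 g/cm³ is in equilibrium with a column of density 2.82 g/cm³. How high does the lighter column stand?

ρ_ref D = ρ (D + h) → h = D (ρ_ref − ρ)/ρ.
h = 114 km × (2.87 − 2.82)/2.82 = 2.02 km.

2.02 km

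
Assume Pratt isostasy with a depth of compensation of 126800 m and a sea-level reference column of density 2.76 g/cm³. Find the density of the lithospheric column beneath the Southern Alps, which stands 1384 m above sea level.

Pratt balance: ρ_ref D = ρ (D + h).
ρ = ρ_ref D/(D + h) = 2.76 × 126800 m/(126800 m + 1384 m) = 2.73 g/cm³.

2.73 g/cm³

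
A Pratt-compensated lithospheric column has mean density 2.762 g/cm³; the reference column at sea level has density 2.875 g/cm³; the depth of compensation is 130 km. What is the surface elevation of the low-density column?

ρ_ref D = ρ (D + h) → h = D (ρ_ref − ρ)/ρ.
h = 130 km × (2.875 − 2.762)/2.762 = 5.32 km.

5.32 km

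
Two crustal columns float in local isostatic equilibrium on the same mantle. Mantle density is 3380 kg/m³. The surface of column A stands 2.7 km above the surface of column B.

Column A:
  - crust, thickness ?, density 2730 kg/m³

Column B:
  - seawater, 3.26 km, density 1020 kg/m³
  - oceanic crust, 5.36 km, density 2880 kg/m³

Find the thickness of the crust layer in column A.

30 km

Take the compensation level at the base of the deeper column (depth z_c below the surface of column A) and equate Σ ρ_i t_i down to z_c; mantle fills any gap and the z_c terms cancel.
Column A: x×2730 + (z_c − 0 − x)×3380
Column B: 2.7×0 + 3.26×1020 + 5.36×2880 + (z_c − 2.7 − 8.62)×3380
The z_c×3380 term appears on both sides and cancels. Collect the known terms of each column as K = Σ(ρt)_known − 3380 × (depth of known layers): K_A = 0 − 3380×0 = 0; K_B = 18762 − 3380×(2.7 + 8.62) = −19499.6.
Balance: K_A − x×(3380 − 2730) = K_B, so x = (K_A − K_B)/(3380 − 2730) = 19499.6/650 = 30 km.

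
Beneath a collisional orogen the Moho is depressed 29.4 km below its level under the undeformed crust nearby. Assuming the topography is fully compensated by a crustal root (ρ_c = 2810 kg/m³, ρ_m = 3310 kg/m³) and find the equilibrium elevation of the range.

5.23 km

For local isostatic compensation: ρ_c h = (ρ_m − ρ_c) r.
h = r (ρ_m − ρ_c) / ρ_c = 29.4 km × (3310 − 2810) / 2810 = 5.23 km.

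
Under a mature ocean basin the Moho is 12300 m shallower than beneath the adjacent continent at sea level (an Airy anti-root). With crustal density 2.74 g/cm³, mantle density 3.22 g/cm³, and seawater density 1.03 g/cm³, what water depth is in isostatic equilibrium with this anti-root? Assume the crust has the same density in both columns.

Replacing a thickness d of crust by seawater at the top must be balanced by replacing crust with mantle at the base: d (ρ_c − ρ_w) = a (ρ_m − ρ_c).
d = a (ρ_m − ρ_c)/(ρ_c − ρ_w) = 12300 m × 0.48/1.71 = 3450 m.

3450 m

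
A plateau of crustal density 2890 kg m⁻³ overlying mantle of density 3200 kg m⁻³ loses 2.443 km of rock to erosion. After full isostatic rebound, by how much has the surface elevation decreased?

0.237 km

Rebound u = e ρ_c/ρ_m = 2.443 km × 2890/3200 = 2.206 km.
Net surface drop = e − u = 2.443 km − 2.206 km = e (ρ_m − ρ_c)/ρ_m = 0.237 km.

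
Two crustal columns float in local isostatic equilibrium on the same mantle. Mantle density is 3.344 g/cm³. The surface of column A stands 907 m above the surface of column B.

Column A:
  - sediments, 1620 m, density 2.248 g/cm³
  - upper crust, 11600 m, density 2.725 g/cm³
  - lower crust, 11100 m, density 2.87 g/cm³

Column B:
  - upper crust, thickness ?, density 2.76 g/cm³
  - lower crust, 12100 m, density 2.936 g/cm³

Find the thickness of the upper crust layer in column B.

Take the compensation level at the base of the deeper column (depth z_c below the surface of column A) and equate Σ ρ_i t_i down to z_c; mantle fills any gap and the z_c terms cancel.
Column A: 1620×2.248 + 11600×2.725 + 11100×2.87 + (z_c − 24320)×3.344
Column B: 907×0 + x×2.76 + 12100×2.936 + (z_c − 907 − 12100 − x)×3.344
The z_c×3.344 term appears on both sides and cancels. Collect the known terms of each column as K = Σ(ρt)_known − 3.344 × (depth of known layers): K_A = 67108.76 − 3.344×24320 = −14217.32; K_B = 35525.6 − 3.344×(907 + 12100) = −7969.808.
Balance: K_A = K_B − x×(3.344 − 2.76), so x = (K_B − K_A)/(3.344 − 2.76) = 6247.51/0.584 = 10700 m.

10700 m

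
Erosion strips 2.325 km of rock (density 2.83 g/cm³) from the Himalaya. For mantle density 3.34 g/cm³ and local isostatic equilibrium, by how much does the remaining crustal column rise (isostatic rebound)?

Unloading: uplift u = e ρ_c/ρ_m = 2.325 km × 2.83/3.34 = 1.97 km.

1.97 km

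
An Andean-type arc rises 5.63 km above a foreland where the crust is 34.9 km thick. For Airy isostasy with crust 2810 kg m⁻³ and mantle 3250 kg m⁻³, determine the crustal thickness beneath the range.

76.5 km

Root depth r = h ρ_c / (ρ_m − ρ_c) = 5.63 km × 2810 / 440 = 35.96 km.
Total thickness = T + h + r = 34.9 km + 5.63 km + 35.96 km = 76.5 km.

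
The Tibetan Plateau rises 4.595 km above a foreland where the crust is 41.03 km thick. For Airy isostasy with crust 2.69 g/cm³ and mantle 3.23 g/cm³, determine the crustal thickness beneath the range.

68.5 km

Root depth r = h ρ_c / (ρ_m − ρ_c) = 4.595 km × 2.69 / 0.54 = 22.89 km.
Total thickness = T + h + r = 41.03 km + 4.595 km + 22.89 km = 68.5 km.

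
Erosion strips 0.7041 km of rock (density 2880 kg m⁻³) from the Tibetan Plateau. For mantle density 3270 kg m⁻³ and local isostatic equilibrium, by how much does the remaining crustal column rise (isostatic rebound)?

Unloading: uplift u = e ρ_c/ρ_m = 0.7041 km × 2880/3270 = 0.62 km.

0.62 km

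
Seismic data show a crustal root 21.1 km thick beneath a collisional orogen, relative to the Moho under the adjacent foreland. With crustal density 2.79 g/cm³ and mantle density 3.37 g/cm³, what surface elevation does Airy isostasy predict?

Equating mass per unit area of the two columns: ρ_c h = (ρ_m − ρ_c) r.
h = r (ρ_m − ρ_c) / ρ_c = 21.1 km × (3.37 − 2.79) / 2.79 = 4.39 km.

4.39 km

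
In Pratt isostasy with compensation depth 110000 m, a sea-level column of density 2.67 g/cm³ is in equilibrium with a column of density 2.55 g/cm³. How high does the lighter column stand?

5180 m

ρ_ref D = ρ (D + h) → h = D (ρ_ref − ρ)/ρ.
h = 110000 m × (2.67 − 2.55)/2.55 = 5180 m.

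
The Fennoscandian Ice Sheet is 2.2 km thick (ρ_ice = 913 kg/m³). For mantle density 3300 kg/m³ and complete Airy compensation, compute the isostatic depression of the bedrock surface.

0.609 km

By Archimedes' principle applied to the lithosphere: the ice load ρ_ice t is balanced by mantle displaced below, ρ_m s.
s = t ρ_ice / ρ_m = 2.2 km × 913/3300 = 0.609 km.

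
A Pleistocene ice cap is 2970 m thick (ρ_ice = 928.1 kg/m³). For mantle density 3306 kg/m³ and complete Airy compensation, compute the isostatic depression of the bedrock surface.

834 m

By Archimedes' principle applied to the lithosphere: the ice load ρ_ice t is balanced by mantle displaced below, ρ_m s.
s = t ρ_ice / ρ_m = 2970 m × 928.1/3306 = 834 m.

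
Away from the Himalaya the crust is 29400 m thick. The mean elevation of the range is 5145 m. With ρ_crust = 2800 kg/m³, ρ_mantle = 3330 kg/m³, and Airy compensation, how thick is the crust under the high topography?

61700 m

Root depth r = h ρ_c / (ρ_m − ρ_c) = 5145 m × 2800 / 530 = 27180 m.
Total thickness = T + h + r = 29400 m + 5145 m + 27180 m = 61700 m.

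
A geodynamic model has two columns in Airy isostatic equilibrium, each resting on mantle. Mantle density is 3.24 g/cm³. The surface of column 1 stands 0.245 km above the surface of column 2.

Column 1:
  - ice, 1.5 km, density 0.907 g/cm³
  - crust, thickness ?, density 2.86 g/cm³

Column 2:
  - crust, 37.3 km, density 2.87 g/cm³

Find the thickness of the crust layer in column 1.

29.2 km

Take the compensation level at the base of the deeper column (depth z_c below the surface of column 1) and equate Σ ρ_i t_i down to z_c; mantle fills any gap and the z_c terms cancel.
Column 1: 1.5×0.907 + x×2.86 + (z_c − 1.5 − x)×3.24
Column 2: 0.245×0 + 37.3×2.87 + (z_c − 0.245 − 37.3)×3.24
The z_c×3.24 term appears on both sides and cancels. Collect the known terms of each column as K = Σ(ρt)_known − 3.24 × (depth of known layers): K_1 = 1.3605 − 3.24×1.5 = −3.4995; K_2 = 107.051 − 3.24×(0.245 + 37.3) = −14.5948.
Balance: K_1 − x×(3.24 − 2.86) = K_2, so x = (K_1 − K_2)/(3.24 − 2.86) = 11.0953/0.38 = 29.2 km.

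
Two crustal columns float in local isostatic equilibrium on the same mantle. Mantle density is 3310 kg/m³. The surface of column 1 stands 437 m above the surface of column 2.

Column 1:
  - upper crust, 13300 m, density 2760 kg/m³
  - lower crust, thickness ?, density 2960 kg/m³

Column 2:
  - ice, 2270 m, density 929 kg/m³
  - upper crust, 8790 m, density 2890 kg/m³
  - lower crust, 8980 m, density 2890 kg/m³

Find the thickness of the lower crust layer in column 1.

20000 m

Take the compensation level at the base of the deeper column (depth z_c below the surface of column 1) and equate Σ ρ_i t_i down to z_c; mantle fills any gap and the z_c terms cancel.
Column 1: 13300×2760 + x×2960 + (z_c − 13300 − x)×3310
Column 2: 437×0 + 2270×929 + 8790×2890 + 8980×2890 + (z_c − 437 − 20040)×3310
The z_c×3310 term appears on both sides and cancels. Collect the known terms of each column as K = Σ(ρt)_known − 3310 × (depth of known layers): K_1 = 36708000 − 3310×13300 = −7315000; K_2 = 53464130 − 3310×(437 + 20040) = −14314740.
Balance: K_1 − x×(3310 − 2960) = K_2, so x = (K_1 − K_2)/(3310 − 2960) = 6999740/350 = 20000 m.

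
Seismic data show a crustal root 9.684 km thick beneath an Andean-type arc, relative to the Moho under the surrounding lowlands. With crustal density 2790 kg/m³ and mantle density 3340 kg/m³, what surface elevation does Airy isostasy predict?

1.91 km

In Airy isostatic equilibrium: ρ_c h = (ρ_m − ρ_c) r.
h = r (ρ_m − ρ_c) / ρ_c = 9.684 km × (3340 − 2790) / 2790 = 1.91 km.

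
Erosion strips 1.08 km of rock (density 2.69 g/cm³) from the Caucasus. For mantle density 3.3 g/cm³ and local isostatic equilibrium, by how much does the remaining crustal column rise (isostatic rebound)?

0.88 km

Unloading: uplift u = e ρ_c/ρ_m = 1.08 km × 2.69/3.3 = 0.88 km.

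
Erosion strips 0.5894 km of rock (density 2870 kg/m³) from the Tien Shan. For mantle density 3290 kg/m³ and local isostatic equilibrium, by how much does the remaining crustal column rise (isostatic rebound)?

Unloading: uplift u = e ρ_c/ρ_m = 0.5894 km × 2870/3290 = 0.514 km.

0.514 km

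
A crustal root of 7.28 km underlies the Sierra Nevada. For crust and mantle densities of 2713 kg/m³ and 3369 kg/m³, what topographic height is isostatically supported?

Balancing pressure at the compensation depth: ρ_c h = (ρ_m − ρ_c) r.
h = r (ρ_m − ρ_c) / ρ_c = 7.28 km × (3369 − 2713) / 2713 = 1.76 km.

1.76 km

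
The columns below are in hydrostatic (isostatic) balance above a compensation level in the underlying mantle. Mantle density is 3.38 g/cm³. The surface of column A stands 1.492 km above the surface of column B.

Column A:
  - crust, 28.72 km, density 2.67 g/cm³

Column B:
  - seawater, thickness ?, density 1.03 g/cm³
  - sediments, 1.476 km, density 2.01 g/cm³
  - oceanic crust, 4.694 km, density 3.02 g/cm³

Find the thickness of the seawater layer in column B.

4.95 km

Take the compensation level at the base of the deeper column (depth z_c below the surface of column A) and equate Σ ρ_i t_i down to z_c; mantle fills any gap and the z_c terms cancel.
Column A: 28.72×2.67 + (z_c − 28.72)×3.38
Column B: 1.492×0 + x×1.03 + 1.476×2.01 + 4.694×3.02 + (z_c − 1.492 − 6.17 − x)×3.38
The z_c×3.38 term appears on both sides and cancels. Collect the known terms of each column as K = Σ(ρt)_known − 3.38 × (depth of known layers): K_A = 76.6824 − 3.38×28.72 = −20.3912; K_B = 17.14264 − 3.38×(1.492 + 6.17) = −8.75492.
Balance: K_A = K_B − x×(3.38 − 1.03), so x = (K_B − K_A)/(3.38 − 1.03) = 11.6363/2.35 = 4.95 km.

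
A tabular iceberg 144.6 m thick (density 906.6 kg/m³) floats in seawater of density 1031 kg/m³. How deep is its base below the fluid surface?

Draft d = t ρ_obj/ρ_fluid = 144.6 m × 906.6/1031 = 127 m.

127 m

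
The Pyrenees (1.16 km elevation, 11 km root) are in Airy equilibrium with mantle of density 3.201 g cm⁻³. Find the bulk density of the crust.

2.9 g cm⁻³

ρ_c h = (ρ_m − ρ_c) r → ρ_c (h + r) = ρ_m r → ρ_c = ρ_m r / (h + r).
ρ_c = 3.201 × 11 km / (1.16 km + 11 km) = 2.9 g cm⁻³.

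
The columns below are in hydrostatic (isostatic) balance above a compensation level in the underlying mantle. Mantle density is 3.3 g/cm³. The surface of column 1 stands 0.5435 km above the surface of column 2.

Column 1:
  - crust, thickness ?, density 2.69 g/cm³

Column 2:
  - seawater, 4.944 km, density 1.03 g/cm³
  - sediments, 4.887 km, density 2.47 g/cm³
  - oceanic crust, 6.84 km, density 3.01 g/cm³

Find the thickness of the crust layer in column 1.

Take the compensation level at the base of the deeper column (depth z_c below the surface of column 1) and equate Σ ρ_i t_i down to z_c; mantle fills any gap and the z_c terms cancel.
Column 1: x×2.69 + (z_c − 0 − x)×3.3
Column 2: 0.5435×0 + 4.944×1.03 + 4.887×2.47 + 6.84×3.01 + (z_c − 0.5435 − 16.671)×3.3
The z_c×3.3 term appears on both sides and cancels. Collect the known terms of each column as K = Σ(ρt)_known − 3.3 × (depth of known layers): K_1 = 0 − 3.3×0 = 0; K_2 = 37.75161 − 3.3×(0.5435 + 16.671) = −19.05624.
Balance: K_1 − x×(3.3 − 2.69) = K_2, so x = (K_1 − K_2)/(3.3 − 2.69) = 19.0562/0.61 = 31.2 km.

31.2 km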